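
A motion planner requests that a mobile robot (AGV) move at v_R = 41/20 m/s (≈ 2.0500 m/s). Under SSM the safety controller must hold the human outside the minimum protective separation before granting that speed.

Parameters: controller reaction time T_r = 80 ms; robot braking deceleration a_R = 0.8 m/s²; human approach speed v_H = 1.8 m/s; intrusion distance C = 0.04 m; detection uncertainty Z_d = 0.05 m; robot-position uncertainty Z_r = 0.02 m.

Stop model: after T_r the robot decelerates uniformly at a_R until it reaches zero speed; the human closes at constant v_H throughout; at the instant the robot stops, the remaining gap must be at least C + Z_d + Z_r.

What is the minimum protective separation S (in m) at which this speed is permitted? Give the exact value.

S_min = 122513/16000 m = 7.6571 m

T_s = v_R/a_R = (41/20)/(4/5) = 2.5625 s
robot covers v_R·T_r = 2.0500·0.0800 = 0.1640 m before braking
robot under decel: 2.0500²/(2·0.8000) = 2.6266 m
human over T_r+T_s: 1.8000·(0.0800+2.5625) = 4.7565 m
residual clearance needed = 0.0400+0.0500+0.0200 = 0.1100 m
S_min ≈ 0.1640+2.6266+4.7565+0.1100  ⇒  S_min = 122513/16000 m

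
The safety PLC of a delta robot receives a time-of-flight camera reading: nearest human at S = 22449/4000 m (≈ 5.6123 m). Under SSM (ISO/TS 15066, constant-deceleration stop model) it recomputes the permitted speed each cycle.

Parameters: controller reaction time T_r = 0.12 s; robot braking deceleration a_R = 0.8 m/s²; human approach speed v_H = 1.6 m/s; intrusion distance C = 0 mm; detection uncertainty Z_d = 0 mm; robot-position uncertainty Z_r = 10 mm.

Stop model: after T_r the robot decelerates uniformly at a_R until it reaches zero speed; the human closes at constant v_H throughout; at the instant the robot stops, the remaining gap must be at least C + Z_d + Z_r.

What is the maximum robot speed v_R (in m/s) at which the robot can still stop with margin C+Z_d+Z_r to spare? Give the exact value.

v_R_max = 17/10 m/s = 1.7000 m/s

at the boundary: (5/8)·v² + (53/25)·v + (-21641/4000) = 0
  disc = (53/25)² − 4·(5/8)·(-21641/4000) = 720801/40000 ; √disc = 849/200
  v_R = (−(53/25) + 849/200) / (2·(5/8)) = 17/10 m/s
check:
stop time T_s = (17/10)/(4/5) = 2.1250 s
robot in T_r: 1.7000·0.1200 = 0.2040 m
robot covers 1.7000·2.1250 − ½·0.8000·2.1250² = 1.8062 m while stopping
human over T_r+T_s: 1.6000·(0.1200+2.1250) = 3.5920 m
residual clearance needed = 0.0000+0.0000+0.0100 = 0.0100 m
sum ≈ 0.2040+1.8062+3.5920+0.0100 ≈ 5.6123 m = S ✓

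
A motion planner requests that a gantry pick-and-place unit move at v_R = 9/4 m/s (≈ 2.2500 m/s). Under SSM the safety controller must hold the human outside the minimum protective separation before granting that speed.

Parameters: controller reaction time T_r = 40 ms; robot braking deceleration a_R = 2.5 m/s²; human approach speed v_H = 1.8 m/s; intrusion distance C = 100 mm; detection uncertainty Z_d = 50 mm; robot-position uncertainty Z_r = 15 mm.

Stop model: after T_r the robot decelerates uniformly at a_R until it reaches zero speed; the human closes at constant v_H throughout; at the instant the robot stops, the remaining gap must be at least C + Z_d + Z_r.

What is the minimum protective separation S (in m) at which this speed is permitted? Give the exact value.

stop time T_s = (9/4)/(5/2) = 0.9000 s
robot in T_r: 2.2500·0.0400 = 0.0900 m
robot under decel: 2.2500²/(2·2.5000) = 1.0125 m
person approaches 1.8000·(0.0400+0.9000) = 1.6920 m
residual clearance needed = 0.1000+0.0500+0.0150 = 0.1650 m
S_min ≈ 0.0900+1.0125+1.6920+0.1650  ⇒  S_min = 5919/2000 m

S_min = 5919/2000 m = 2.9595 m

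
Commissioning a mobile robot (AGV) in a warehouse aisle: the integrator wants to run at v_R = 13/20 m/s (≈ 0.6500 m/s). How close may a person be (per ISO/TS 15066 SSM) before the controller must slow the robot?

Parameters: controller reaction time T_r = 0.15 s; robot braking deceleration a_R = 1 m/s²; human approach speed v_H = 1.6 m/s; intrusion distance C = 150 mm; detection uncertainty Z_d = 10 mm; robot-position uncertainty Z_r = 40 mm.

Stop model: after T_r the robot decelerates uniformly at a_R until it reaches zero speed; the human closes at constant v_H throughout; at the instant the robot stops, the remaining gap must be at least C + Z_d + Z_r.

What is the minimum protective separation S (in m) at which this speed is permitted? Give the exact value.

S_min = 1431/800 m = 1.7888 m

stop time T_s = (13/20)/1 = 0.6500 s
robot covers v_R·T_r = 0.6500·0.1500 = 0.0975 m before braking
robot under decel: 0.6500²/(2·1.0000) = 0.2112 m
human closes 1.6000·0.8000 = 1.2800 m
C+Z_d+Z_r = 0.1500+0.0100+0.0400 = 0.2000 m
S_min ≈ 0.0975+0.2112+1.2800+0.2000  ⇒  S_min = 1431/800 m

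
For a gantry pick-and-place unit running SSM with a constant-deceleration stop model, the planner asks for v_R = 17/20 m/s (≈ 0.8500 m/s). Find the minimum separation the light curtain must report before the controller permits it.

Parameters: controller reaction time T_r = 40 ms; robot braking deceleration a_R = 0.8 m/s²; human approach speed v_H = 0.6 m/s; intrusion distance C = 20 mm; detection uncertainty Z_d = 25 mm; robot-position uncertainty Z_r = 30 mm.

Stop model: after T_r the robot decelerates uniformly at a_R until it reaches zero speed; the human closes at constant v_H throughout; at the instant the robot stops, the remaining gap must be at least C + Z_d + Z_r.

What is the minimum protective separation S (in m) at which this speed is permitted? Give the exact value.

braking lasts T_s = (17/20)/(4/5) = 1.0625 s
robot in T_r: 0.8500·0.0400 = 0.0340 m
braking distance = 0.8500²/(2·0.8000) = 0.4516 m
person approaches 0.6000·(0.0400+1.0625) = 0.6615 m
C+Z_d+Z_r = 0.0200+0.0250+0.0300 = 0.0750 m
S_min ≈ 0.0340+0.4516+0.6615+0.0750  ⇒  S_min = 19553/16000 m

S_min = 19553/16000 m = 1.2221 m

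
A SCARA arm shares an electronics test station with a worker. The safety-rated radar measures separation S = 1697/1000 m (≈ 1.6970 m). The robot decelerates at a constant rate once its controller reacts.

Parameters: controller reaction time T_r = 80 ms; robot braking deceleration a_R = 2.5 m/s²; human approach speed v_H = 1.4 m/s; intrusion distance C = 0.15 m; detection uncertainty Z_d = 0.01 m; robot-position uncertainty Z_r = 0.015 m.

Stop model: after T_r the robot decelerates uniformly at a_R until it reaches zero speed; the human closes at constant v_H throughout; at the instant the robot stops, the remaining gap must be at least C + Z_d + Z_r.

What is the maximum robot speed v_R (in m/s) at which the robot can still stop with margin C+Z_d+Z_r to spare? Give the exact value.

collect terms ⇒ (1/5)·v_R² + (16/25)·v_R + (-141/100) = 0
  disc = (16/25)² − 4·(1/5)·(-141/100) = 961/625 ; √disc = 31/25
  v_R = (−(16/25) + 31/25) / (2·(1/5)) = 3/2 m/s
check:
braking lasts T_s = (3/2)/(5/2) = 0.6000 s
reaction-phase robot travel = 1.5000·0.0800 = 0.1200 m
robot under decel: 1.5000²/(2·2.5000) = 0.4500 m
human closes 1.4000·0.6800 = 0.9520 m
residual clearance needed = 0.1500+0.0100+0.0150 = 0.1750 m
sum ≈ 0.1200+0.4500+0.9520+0.1750 ≈ 1.6970 m = S ✓

v_R_max = 3/2 m/s = 1.5000 m/s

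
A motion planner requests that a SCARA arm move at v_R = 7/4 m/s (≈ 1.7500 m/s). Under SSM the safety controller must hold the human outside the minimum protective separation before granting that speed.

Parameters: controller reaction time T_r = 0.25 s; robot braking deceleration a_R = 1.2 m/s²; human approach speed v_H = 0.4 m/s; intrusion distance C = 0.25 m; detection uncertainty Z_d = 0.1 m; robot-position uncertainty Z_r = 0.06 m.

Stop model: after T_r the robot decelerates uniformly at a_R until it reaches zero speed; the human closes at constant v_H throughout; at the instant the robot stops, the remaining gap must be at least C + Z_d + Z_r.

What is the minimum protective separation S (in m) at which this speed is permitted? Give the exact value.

S_min = 4491/1600 m = 2.8069 m

stop time T_s = (7/4)/(6/5) = 1.4583 s
robot covers v_R·T_r = 1.7500·0.2500 = 0.4375 m before braking
braking distance = 1.7500²/(2·1.2000) = 1.2760 m
human closes 0.4000·1.7083 = 0.6833 m
C+Z_d+Z_r = 0.2500+0.1000+0.0600 = 0.4100 m
S_min ≈ 0.4375+1.2760+0.6833+0.4100  ⇒  S_min = 4491/1600 m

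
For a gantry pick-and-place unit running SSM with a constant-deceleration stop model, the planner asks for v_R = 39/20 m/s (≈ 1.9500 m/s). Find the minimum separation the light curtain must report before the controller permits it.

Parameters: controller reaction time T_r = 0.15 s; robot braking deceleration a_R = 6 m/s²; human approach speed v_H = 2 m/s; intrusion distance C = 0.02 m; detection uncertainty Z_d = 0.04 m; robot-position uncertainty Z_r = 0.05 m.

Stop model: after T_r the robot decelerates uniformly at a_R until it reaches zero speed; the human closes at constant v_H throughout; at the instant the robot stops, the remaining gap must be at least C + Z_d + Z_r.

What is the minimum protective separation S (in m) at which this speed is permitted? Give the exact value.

T_s = v_R/a_R = (39/20)/6 = 0.3250 s
reaction-phase robot travel = 1.9500·0.1500 = 0.2925 m
robot under decel: 1.9500²/(2·6.0000) = 0.3169 m
human over T_r+T_s: 2.0000·(0.1500+0.3250) = 0.9500 m
residual clearance needed = 0.0200+0.0400+0.0500 = 0.1100 m
S_min ≈ 0.2925+0.3169+0.9500+0.1100  ⇒  S_min = 2671/1600 m

S_min = 2671/1600 m = 1.6694 m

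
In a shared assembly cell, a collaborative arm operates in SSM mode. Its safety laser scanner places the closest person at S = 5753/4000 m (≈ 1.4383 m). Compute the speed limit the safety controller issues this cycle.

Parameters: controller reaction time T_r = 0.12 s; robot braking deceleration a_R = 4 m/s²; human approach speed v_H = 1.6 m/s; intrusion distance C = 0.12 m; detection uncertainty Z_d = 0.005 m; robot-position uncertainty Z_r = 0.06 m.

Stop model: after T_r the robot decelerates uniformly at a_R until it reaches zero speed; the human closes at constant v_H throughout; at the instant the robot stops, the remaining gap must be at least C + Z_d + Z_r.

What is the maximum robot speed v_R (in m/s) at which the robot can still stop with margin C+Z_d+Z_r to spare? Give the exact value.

at the boundary: (1/8)·v² + (13/25)·v + (-849/800) = 0
  disc = (13/25)² − 4·(1/8)·(-849/800) = 32041/40000 ; √disc = 179/200
  v_R = (−(13/25) + 179/200) / (2·(1/8)) = 3/2 m/s
check:
T_s = v_R/a_R = (3/2)/4 = 0.3750 s
reaction-phase robot travel = 1.5000·0.1200 = 0.1800 m
robot under decel: 1.5000²/(2·4.0000) = 0.2812 m
human over T_r+T_s: 1.6000·(0.1200+0.3750) = 0.7920 m
C+Z_d+Z_r = 0.1200+0.0050+0.0600 = 0.1850 m
sum ≈ 0.1800+0.2812+0.7920+0.1850 ≈ 1.4383 m = S ✓

v_R_max = 3/2 m/s = 1.5000 m/s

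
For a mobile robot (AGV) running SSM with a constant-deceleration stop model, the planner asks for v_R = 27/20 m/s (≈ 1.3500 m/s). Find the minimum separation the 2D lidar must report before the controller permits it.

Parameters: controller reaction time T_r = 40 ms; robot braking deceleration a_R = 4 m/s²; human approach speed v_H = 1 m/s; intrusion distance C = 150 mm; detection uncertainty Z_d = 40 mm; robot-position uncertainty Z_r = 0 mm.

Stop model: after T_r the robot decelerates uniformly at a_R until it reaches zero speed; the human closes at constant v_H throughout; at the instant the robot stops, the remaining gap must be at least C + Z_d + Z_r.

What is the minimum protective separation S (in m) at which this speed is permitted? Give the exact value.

stop time T_s = (27/20)/4 = 0.3375 s
reaction-phase robot travel = 1.3500·0.0400 = 0.0540 m
robot under decel: 1.3500²/(2·4.0000) = 0.2278 m
human over T_r+T_s: 1.0000·(0.0400+0.3375) = 0.3775 m
C+Z_d+Z_r = 0.1500+0.0400+0.0000 = 0.1900 m
S_min ≈ 0.0540+0.2278+0.3775+0.1900  ⇒  S_min = 13589/16000 m

S_min = 13589/16000 m = 0.8493 m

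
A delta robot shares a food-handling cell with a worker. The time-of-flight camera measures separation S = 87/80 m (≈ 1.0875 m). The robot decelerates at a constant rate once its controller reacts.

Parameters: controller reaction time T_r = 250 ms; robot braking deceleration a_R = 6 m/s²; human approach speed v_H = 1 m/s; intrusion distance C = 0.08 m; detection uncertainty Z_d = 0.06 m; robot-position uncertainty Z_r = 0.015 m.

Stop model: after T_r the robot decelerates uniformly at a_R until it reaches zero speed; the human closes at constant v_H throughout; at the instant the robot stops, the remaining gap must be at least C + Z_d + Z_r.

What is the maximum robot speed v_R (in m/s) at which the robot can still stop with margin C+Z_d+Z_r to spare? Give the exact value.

v_R_max = 13/10 m/s = 1.3000 m/s

collect terms ⇒ (1/12)·v_R² + (5/12)·v_R + (-273/400) = 0
  disc = (5/12)² − 4·(1/12)·(-273/400) = 361/900 ; √disc = 19/30
  v_R = (−(5/12) + 19/30) / (2·(1/12)) = 13/10 m/s
check:
T_s = v_R/a_R = (13/10)/6 = 0.2167 s
robot in T_r: 1.3000·0.2500 = 0.3250 m
robot covers 1.3000·0.2167 − ½·6.0000·0.2167² = 0.1408 m while stopping
human closes 1.0000·0.4667 = 0.4667 m
C+Z_d+Z_r = 0.0800+0.0600+0.0150 = 0.1550 m
sum ≈ 0.3250+0.1408+0.4667+0.1550 ≈ 1.0875 m = S ✓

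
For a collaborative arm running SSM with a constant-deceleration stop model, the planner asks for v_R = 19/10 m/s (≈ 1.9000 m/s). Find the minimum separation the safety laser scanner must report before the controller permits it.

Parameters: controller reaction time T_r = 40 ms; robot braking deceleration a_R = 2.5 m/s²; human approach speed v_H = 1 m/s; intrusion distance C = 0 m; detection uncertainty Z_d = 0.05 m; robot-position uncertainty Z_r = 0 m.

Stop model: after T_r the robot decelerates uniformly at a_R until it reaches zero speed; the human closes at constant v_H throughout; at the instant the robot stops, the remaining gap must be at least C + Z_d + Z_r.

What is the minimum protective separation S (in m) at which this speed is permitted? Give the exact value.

S_min = 206/125 m = 1.6480 m

stop time T_s = (19/10)/(5/2) = 0.7600 s
robot covers v_R·T_r = 1.9000·0.0400 = 0.0760 m before braking
robot under decel: 1.9000²/(2·2.5000) = 0.7220 m
human closes 1.0000·0.8000 = 0.8000 m
margins: 0.0000+0.0500+0.0000 = 0.0500 m
S_min ≈ 0.0760+0.7220+0.8000+0.0500  ⇒  S_min = 206/125 m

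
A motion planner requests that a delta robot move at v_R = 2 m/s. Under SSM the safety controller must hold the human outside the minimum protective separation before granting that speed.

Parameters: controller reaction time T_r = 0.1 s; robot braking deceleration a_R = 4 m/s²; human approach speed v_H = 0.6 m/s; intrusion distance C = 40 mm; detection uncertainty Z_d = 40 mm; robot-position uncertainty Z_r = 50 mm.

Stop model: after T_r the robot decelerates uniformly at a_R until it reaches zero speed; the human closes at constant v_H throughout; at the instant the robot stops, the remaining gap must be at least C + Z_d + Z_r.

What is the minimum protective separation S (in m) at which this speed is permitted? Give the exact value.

stop time T_s = 2/4 = 0.5000 s
robot covers v_R·T_r = 2.0000·0.1000 = 0.2000 m before braking
robot under decel: 2.0000²/(2·4.0000) = 0.5000 m
human over T_r+T_s: 0.6000·(0.1000+0.5000) = 0.3600 m
residual clearance needed = 0.0400+0.0400+0.0500 = 0.1300 m
S_min ≈ 0.2000+0.5000+0.3600+0.1300  ⇒  S_min = 119/100 m

S_min = 119/100 m = 1.1900 m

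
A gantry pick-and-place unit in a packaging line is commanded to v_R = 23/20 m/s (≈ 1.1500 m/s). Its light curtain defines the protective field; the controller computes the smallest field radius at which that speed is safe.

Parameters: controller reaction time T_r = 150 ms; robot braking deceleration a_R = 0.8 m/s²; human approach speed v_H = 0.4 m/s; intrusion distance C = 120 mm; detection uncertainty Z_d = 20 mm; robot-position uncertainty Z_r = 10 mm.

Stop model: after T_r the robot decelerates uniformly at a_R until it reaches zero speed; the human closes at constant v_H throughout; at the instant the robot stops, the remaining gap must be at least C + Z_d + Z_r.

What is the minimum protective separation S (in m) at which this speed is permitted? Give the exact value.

S_min = 5709/3200 m = 1.7841 m

stop time T_s = (23/20)/(4/5) = 1.4375 s
robot covers v_R·T_r = 1.1500·0.1500 = 0.1725 m before braking
robot under decel: 1.1500²/(2·0.8000) = 0.8266 m
person approaches 0.4000·(0.1500+1.4375) = 0.6350 m
margins: 0.1200+0.0200+0.0100 = 0.1500 m
S_min ≈ 0.1725+0.8266+0.6350+0.1500  ⇒  S_min = 5709/3200 m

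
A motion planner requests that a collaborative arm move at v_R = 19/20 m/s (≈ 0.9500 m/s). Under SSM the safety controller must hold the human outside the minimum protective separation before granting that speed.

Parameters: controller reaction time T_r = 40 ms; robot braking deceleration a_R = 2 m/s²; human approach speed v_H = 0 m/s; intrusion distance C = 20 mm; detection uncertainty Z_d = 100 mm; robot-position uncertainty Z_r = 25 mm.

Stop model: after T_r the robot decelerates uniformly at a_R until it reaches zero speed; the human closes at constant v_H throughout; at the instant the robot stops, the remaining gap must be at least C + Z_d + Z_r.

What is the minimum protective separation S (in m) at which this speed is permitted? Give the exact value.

braking lasts T_s = (19/20)/2 = 0.4750 s
robot covers v_R·T_r = 0.9500·0.0400 = 0.0380 m before braking
robot under decel: 0.9500²/(2·2.0000) = 0.2256 m
human over T_r+T_s: 0.0000·(0.0400+0.4750) = 0.0000 m
C+Z_d+Z_r = 0.0200+0.1000+0.0250 = 0.1450 m
S_min ≈ 0.0380+0.2256+0.0000+0.1450  ⇒  S_min = 3269/8000 m

S_min = 3269/8000 m = 0.4086 m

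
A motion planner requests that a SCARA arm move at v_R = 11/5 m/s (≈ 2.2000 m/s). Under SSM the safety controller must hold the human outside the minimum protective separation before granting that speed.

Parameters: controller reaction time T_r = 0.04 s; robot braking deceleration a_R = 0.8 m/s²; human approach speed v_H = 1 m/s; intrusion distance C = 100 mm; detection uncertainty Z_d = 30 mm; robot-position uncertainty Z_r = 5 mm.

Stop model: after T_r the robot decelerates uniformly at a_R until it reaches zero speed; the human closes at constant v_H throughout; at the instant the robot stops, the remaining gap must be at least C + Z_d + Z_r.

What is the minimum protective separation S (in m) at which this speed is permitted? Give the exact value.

braking lasts T_s = (11/5)/(4/5) = 2.7500 s
reaction-phase robot travel = 2.2000·0.0400 = 0.0880 m
braking distance = 2.2000²/(2·0.8000) = 3.0250 m
human over T_r+T_s: 1.0000·(0.0400+2.7500) = 2.7900 m
margins: 0.1000+0.0300+0.0050 = 0.1350 m
S_min ≈ 0.0880+3.0250+2.7900+0.1350  ⇒  S_min = 3019/500 m

S_min = 3019/500 m = 6.0380 m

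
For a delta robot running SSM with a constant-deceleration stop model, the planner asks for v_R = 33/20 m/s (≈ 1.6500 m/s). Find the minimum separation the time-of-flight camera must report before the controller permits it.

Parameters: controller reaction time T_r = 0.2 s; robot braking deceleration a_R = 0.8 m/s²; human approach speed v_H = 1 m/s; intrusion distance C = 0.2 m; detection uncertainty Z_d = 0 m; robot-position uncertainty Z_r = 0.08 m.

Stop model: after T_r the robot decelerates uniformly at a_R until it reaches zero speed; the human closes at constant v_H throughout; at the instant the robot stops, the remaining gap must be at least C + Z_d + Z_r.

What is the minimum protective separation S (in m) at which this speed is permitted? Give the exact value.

S_min = 14637/3200 m = 4.5741 m

T_s = v_R/a_R = (33/20)/(4/5) = 2.0625 s
reaction-phase robot travel = 1.6500·0.2000 = 0.3300 m
robot under decel: 1.6500²/(2·0.8000) = 1.7016 m
human over T_r+T_s: 1.0000·(0.2000+2.0625) = 2.2625 m
margins: 0.2000+0.0000+0.0800 = 0.2800 m
S_min ≈ 0.3300+1.7016+2.2625+0.2800  ⇒  S_min = 14637/3200 m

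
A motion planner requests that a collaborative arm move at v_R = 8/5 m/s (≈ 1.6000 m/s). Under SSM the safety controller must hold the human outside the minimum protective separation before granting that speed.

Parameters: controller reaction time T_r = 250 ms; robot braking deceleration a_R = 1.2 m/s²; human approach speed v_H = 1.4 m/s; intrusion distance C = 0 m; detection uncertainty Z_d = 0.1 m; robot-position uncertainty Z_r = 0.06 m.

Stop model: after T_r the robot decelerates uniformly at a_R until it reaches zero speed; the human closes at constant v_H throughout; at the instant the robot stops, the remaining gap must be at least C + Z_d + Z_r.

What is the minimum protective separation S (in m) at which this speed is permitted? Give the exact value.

T_s = v_R/a_R = (8/5)/(6/5) = 1.3333 s
robot covers v_R·T_r = 1.6000·0.2500 = 0.4000 m before braking
braking distance = 1.6000²/(2·1.2000) = 1.0667 m
human closes 1.4000·1.5833 = 2.2167 m
margins: 0.0000+0.1000+0.0600 = 0.1600 m
S_min ≈ 0.4000+1.0667+2.2167+0.1600  ⇒  S_min = 1153/300 m

S_min = 1153/300 m = 3.8433 m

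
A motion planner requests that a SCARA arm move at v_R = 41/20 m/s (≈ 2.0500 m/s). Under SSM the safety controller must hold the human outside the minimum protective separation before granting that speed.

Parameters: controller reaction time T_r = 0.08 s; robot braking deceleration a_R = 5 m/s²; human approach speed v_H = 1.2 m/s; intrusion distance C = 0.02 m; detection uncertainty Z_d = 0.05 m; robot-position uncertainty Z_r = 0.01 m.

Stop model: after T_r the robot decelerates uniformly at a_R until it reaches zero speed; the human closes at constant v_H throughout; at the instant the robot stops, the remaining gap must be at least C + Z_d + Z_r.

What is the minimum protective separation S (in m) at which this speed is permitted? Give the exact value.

S_min = 5009/4000 m = 1.2523 m

T_s = v_R/a_R = (41/20)/5 = 0.4100 s
robot in T_r: 2.0500·0.0800 = 0.1640 m
robot under decel: 2.0500²/(2·5.0000) = 0.4203 m
person approaches 1.2000·(0.0800+0.4100) = 0.5880 m
margins: 0.0200+0.0500+0.0100 = 0.0800 m
S_min ≈ 0.1640+0.4203+0.5880+0.0800  ⇒  S_min = 5009/4000 m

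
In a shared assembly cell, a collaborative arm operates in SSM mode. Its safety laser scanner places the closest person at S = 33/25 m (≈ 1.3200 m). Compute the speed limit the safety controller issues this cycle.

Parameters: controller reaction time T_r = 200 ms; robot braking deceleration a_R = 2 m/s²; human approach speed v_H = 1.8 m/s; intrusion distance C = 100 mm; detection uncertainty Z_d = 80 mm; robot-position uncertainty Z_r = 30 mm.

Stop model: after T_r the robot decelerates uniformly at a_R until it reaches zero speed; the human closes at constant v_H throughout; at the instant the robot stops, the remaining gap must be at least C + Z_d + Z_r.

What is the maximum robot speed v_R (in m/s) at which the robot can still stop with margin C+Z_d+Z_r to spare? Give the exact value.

v_R_max = 3/5 m/s = 0.6000 m/s

collect terms ⇒ (1/4)·v_R² + (11/10)·v_R + (-3/4) = 0
  disc = (11/10)² − 4·(1/4)·(-3/4) = 49/25 ; √disc = 7/5
  v_R = (−(11/10) + 7/5) / (2·(1/4)) = 3/5 m/s
check:
stop time T_s = (3/5)/2 = 0.3000 s
robot in T_r: 0.6000·0.2000 = 0.1200 m
braking distance = 0.6000²/(2·2.0000) = 0.0900 m
human closes 1.8000·0.5000 = 0.9000 m
residual clearance needed = 0.1000+0.0800+0.0300 = 0.2100 m
sum ≈ 0.1200+0.0900+0.9000+0.2100 ≈ 1.3200 m = S ✓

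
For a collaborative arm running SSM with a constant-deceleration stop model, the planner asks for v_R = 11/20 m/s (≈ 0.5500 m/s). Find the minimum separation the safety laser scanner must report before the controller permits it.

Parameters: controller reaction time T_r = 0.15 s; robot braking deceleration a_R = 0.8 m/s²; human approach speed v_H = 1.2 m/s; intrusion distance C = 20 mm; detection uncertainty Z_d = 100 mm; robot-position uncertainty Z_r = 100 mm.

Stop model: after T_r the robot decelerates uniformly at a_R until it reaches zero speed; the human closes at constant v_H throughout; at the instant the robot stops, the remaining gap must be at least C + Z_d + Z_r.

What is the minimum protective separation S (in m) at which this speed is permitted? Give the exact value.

stop time T_s = (11/20)/(4/5) = 0.6875 s
robot in T_r: 0.5500·0.1500 = 0.0825 m
robot under decel: 0.5500²/(2·0.8000) = 0.1891 m
human closes 1.2000·0.8375 = 1.0050 m
residual clearance needed = 0.0200+0.1000+0.1000 = 0.2200 m
S_min ≈ 0.0825+0.1891+1.0050+0.2200  ⇒  S_min = 4789/3200 m

S_min = 4789/3200 m = 1.4966 m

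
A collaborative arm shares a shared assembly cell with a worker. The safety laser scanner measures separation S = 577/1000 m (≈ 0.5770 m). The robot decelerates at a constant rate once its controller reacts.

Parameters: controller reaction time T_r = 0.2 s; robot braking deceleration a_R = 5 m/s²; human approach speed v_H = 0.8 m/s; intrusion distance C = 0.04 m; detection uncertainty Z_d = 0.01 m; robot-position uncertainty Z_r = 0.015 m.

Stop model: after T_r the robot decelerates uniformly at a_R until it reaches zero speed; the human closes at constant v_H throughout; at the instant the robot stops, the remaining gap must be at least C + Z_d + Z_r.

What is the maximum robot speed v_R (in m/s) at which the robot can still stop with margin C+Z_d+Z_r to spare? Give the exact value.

v_R_max = 4/5 m/s = 0.8000 m/s

quadratic (1/10)·v² + (9/25)·v + (-44/125) = 0
  disc = (9/25)² − 4·(1/10)·(-44/125) = 169/625 ; √disc = 13/25
  v_R = (−(9/25) + 13/25) / (2·(1/10)) = 4/5 m/s
check:
T_s = v_R/a_R = (4/5)/5 = 0.1600 s
reaction-phase robot travel = 0.8000·0.2000 = 0.1600 m
braking distance = 0.8000²/(2·5.0000) = 0.0640 m
human over T_r+T_s: 0.8000·(0.2000+0.1600) = 0.2880 m
residual clearance needed = 0.0400+0.0100+0.0150 = 0.0650 m
sum ≈ 0.1600+0.0640+0.2880+0.0650 ≈ 0.5770 m = S ✓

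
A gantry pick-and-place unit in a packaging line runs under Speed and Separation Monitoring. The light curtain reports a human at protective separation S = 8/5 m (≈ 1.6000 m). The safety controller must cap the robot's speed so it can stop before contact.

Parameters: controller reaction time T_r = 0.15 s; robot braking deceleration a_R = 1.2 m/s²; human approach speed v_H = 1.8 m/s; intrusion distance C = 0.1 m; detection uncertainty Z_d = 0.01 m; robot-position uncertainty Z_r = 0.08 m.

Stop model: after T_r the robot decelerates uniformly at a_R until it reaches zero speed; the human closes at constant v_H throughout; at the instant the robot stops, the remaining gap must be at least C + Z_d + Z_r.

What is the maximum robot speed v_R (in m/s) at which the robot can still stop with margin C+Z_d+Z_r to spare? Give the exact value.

v_R_max = 3/5 m/s = 0.6000 m/s

quadratic (5/12)·v² + (33/20)·v + (-57/50) = 0
  disc = (33/20)² − 4·(5/12)·(-57/50) = 1849/400 ; √disc = 43/20
  v_R = (−(33/20) + 43/20) / (2·(5/12)) = 3/5 m/s
check:
T_s = v_R/a_R = (3/5)/(6/5) = 0.5000 s
robot in T_r: 0.6000·0.1500 = 0.0900 m
braking distance = 0.6000²/(2·1.2000) = 0.1500 m
human over T_r+T_s: 1.8000·(0.1500+0.5000) = 1.1700 m
residual clearance needed = 0.1000+0.0100+0.0800 = 0.1900 m
sum ≈ 0.0900+0.1500+1.1700+0.1900 ≈ 1.6000 m = S ✓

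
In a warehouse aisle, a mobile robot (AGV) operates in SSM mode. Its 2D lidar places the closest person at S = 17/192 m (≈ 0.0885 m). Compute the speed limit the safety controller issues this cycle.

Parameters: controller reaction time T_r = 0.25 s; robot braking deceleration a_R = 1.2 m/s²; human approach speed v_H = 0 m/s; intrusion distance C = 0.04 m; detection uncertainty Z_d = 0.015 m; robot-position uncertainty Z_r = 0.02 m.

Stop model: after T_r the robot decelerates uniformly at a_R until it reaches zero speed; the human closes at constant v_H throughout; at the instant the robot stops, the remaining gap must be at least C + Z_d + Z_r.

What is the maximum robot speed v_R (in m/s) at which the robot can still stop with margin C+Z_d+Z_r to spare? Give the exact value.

at the boundary: (5/12)·v² + (1/4)·v + (-13/960) = 0
  disc = (1/4)² − 4·(5/12)·(-13/960) = 49/576 ; √disc = 7/24
  v_R = (−(1/4) + 7/24) / (2·(5/12)) = 1/20 m/s
check:
T_s = v_R/a_R = (1/20)/(6/5) = 0.0417 s
robot covers v_R·T_r = 0.0500·0.2500 = 0.0125 m before braking
robot under decel: 0.0500²/(2·1.2000) = 0.0010 m
person approaches 0.0000·(0.2500+0.0417) = 0.0000 m
residual clearance needed = 0.0400+0.0150+0.0200 = 0.0750 m
sum ≈ 0.0125+0.0010+0.0000+0.0750 ≈ 0.0885 m = S ✓

v_R_max = 1/20 m/s = 0.0500 m/s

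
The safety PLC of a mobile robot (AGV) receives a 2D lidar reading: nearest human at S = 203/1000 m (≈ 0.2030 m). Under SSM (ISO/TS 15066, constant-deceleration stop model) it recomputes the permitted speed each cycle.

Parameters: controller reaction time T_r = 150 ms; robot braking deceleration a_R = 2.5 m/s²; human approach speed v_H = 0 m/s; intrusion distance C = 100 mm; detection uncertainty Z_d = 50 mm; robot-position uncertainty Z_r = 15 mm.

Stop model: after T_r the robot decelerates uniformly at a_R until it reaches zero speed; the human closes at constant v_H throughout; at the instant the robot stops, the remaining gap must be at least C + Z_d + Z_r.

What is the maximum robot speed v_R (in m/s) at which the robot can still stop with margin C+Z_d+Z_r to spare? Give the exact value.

v_R_max = 1/5 m/s = 0.2000 m/s

at the boundary: (1/5)·v² + (3/20)·v + (-19/500) = 0
  disc = (3/20)² − 4·(1/5)·(-19/500) = 529/10000 ; √disc = 23/100
  v_R = (−(3/20) + 23/100) / (2·(1/5)) = 1/5 m/s
check:
stop time T_s = (1/5)/(5/2) = 0.0800 s
reaction-phase robot travel = 0.2000·0.1500 = 0.0300 m
robot covers 0.2000·0.0800 − ½·2.5000·0.0800² = 0.0080 m while stopping
human over T_r+T_s: 0.0000·(0.1500+0.0800) = 0.0000 m
margins: 0.1000+0.0500+0.0150 = 0.1650 m
sum ≈ 0.0300+0.0080+0.0000+0.1650 ≈ 0.2030 m = S ✓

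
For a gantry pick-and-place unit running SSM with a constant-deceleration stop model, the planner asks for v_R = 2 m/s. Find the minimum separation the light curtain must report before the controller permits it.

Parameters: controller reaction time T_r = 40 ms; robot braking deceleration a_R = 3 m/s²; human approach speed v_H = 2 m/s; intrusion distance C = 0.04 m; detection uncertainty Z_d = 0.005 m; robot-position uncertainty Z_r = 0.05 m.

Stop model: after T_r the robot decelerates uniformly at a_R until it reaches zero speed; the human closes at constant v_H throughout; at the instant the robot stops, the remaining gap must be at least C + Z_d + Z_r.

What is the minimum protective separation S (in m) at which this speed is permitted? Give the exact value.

S_min = 451/200 m = 2.2550 m

stop time T_s = 2/3 = 0.6667 s
reaction-phase robot travel = 2.0000·0.0400 = 0.0800 m
robot covers 2.0000·0.6667 − ½·3.0000·0.6667² = 0.6667 m while stopping
human closes 2.0000·0.7067 = 1.4133 m
residual clearance needed = 0.0400+0.0050+0.0500 = 0.0950 m
S_min ≈ 0.0800+0.6667+1.4133+0.0950  ⇒  S_min = 451/200 m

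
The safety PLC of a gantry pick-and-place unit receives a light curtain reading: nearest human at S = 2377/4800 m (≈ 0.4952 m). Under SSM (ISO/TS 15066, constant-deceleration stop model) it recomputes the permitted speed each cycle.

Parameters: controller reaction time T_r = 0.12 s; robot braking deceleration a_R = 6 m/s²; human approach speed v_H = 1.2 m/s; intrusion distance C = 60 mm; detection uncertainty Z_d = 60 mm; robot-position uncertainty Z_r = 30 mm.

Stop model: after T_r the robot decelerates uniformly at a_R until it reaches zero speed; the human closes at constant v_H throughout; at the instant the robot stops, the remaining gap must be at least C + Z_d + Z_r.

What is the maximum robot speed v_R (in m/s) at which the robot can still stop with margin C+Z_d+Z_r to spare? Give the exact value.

v_R_max = 11/20 m/s = 0.5500 m/s

at the boundary: (1/12)·v² + (8/25)·v + (-4829/24000) = 0
  disc = (8/25)² − 4·(1/12)·(-4829/24000) = 61009/360000 ; √disc = 247/600
  v_R = (−(8/25) + 247/600) / (2·(1/12)) = 11/20 m/s
check:
stop time T_s = (11/20)/6 = 0.0917 s
reaction-phase robot travel = 0.5500·0.1200 = 0.0660 m
braking distance = 0.5500²/(2·6.0000) = 0.0252 m
person approaches 1.2000·(0.1200+0.0917) = 0.2540 m
C+Z_d+Z_r = 0.0600+0.0600+0.0300 = 0.1500 m
sum ≈ 0.0660+0.0252+0.2540+0.1500 ≈ 0.4952 m = S ✓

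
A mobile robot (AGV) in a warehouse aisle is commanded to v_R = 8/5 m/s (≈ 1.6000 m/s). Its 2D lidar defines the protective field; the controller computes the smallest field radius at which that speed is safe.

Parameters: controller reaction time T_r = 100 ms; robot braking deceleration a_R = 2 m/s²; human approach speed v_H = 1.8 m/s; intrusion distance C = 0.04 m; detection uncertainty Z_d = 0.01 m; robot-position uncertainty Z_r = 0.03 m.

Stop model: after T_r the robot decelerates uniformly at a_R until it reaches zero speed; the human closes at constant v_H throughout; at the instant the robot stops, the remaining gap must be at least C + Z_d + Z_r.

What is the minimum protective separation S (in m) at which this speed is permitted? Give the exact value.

T_s = v_R/a_R = (8/5)/2 = 0.8000 s
robot in T_r: 1.6000·0.1000 = 0.1600 m
braking distance = 1.6000²/(2·2.0000) = 0.6400 m
human over T_r+T_s: 1.8000·(0.1000+0.8000) = 1.6200 m
C+Z_d+Z_r = 0.0400+0.0100+0.0300 = 0.0800 m
S_min ≈ 0.1600+0.6400+1.6200+0.0800  ⇒  S_min = 5/2 m

S_min = 5/2 m = 2.5000 m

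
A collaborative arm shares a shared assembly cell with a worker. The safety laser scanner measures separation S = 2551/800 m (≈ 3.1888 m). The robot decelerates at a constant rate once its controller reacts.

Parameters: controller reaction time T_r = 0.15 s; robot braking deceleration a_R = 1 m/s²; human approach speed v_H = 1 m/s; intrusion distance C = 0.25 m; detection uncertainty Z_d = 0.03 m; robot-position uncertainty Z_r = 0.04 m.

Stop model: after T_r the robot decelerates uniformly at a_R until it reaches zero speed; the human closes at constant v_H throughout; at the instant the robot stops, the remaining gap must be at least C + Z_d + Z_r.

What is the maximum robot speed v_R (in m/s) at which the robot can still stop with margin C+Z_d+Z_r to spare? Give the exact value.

at the boundary: (1/2)·v² + (23/20)·v + (-87/32) = 0
  disc = (23/20)² − 4·(1/2)·(-87/32) = 169/25 ; √disc = 13/5
  v_R = (−(23/20) + 13/5) / (2·(1/2)) = 29/20 m/s
check:
T_s = v_R/a_R = (29/20)/1 = 1.4500 s
robot covers v_R·T_r = 1.4500·0.1500 = 0.2175 m before braking
braking distance = 1.4500²/(2·1.0000) = 1.0513 m
person approaches 1.0000·(0.1500+1.4500) = 1.6000 m
residual clearance needed = 0.2500+0.0300+0.0400 = 0.3200 m
sum ≈ 0.2175+1.0513+1.6000+0.3200 ≈ 3.1888 m = S ✓

v_R_max = 29/20 m/s = 1.4500 m/s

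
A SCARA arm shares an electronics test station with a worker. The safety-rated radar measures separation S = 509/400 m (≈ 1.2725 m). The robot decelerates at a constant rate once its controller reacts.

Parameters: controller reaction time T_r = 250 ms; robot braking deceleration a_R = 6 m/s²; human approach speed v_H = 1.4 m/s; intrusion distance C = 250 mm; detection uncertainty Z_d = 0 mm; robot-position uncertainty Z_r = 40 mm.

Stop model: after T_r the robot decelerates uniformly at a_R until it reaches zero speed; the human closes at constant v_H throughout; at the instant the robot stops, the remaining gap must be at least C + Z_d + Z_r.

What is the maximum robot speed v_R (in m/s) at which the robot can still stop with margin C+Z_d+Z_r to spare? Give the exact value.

at the boundary: (1/12)·v² + (29/60)·v + (-253/400) = 0
  disc = (29/60)² − 4·(1/12)·(-253/400) = 4/9 ; √disc = 2/3
  v_R = (−(29/60) + 2/3) / (2·(1/12)) = 11/10 m/s
check:
T_s = v_R/a_R = (11/10)/6 = 0.1833 s
robot covers v_R·T_r = 1.1000·0.2500 = 0.2750 m before braking
robot under decel: 1.1000²/(2·6.0000) = 0.1008 m
human closes 1.4000·0.4333 = 0.6067 m
C+Z_d+Z_r = 0.2500+0.0000+0.0400 = 0.2900 m
sum ≈ 0.2750+0.1008+0.6067+0.2900 ≈ 1.2725 m = S ✓

v_R_max = 11/10 m/s = 1.1000 m/s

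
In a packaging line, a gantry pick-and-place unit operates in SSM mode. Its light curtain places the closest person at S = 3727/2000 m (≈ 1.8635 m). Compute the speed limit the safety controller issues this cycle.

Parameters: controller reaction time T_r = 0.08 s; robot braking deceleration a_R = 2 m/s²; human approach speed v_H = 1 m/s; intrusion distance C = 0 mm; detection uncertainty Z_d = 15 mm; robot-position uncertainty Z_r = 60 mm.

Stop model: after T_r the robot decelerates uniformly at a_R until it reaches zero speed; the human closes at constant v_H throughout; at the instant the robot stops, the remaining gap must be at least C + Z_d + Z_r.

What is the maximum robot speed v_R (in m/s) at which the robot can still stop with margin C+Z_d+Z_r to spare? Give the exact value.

at the boundary: (1/4)·v² + (29/50)·v + (-3417/2000) = 0
  disc = (29/50)² − 4·(1/4)·(-3417/2000) = 20449/10000 ; √disc = 143/100
  v_R = (−(29/50) + 143/100) / (2·(1/4)) = 17/10 m/s
check:
stop time T_s = (17/10)/2 = 0.8500 s
robot in T_r: 1.7000·0.0800 = 0.1360 m
robot under decel: 1.7000²/(2·2.0000) = 0.7225 m
human over T_r+T_s: 1.0000·(0.0800+0.8500) = 0.9300 m
C+Z_d+Z_r = 0.0000+0.0150+0.0600 = 0.0750 m
sum ≈ 0.1360+0.7225+0.9300+0.0750 ≈ 1.8635 m = S ✓

v_R_max = 17/10 m/s = 1.7000 m/s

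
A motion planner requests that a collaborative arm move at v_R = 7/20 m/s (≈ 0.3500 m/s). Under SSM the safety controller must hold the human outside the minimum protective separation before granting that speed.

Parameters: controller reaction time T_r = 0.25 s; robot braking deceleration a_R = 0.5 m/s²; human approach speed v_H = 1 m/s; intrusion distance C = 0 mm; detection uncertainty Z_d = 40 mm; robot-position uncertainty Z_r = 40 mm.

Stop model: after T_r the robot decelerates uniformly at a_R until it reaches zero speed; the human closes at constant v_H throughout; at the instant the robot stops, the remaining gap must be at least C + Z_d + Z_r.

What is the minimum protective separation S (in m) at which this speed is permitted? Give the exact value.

T_s = v_R/a_R = (7/20)/(1/2) = 0.7000 s
robot covers v_R·T_r = 0.3500·0.2500 = 0.0875 m before braking
braking distance = 0.3500²/(2·0.5000) = 0.1225 m
human closes 1.0000·0.9500 = 0.9500 m
C+Z_d+Z_r = 0.0000+0.0400+0.0400 = 0.0800 m
S_min ≈ 0.0875+0.1225+0.9500+0.0800  ⇒  S_min = 31/25 m

S_min = 31/25 m = 1.2400 m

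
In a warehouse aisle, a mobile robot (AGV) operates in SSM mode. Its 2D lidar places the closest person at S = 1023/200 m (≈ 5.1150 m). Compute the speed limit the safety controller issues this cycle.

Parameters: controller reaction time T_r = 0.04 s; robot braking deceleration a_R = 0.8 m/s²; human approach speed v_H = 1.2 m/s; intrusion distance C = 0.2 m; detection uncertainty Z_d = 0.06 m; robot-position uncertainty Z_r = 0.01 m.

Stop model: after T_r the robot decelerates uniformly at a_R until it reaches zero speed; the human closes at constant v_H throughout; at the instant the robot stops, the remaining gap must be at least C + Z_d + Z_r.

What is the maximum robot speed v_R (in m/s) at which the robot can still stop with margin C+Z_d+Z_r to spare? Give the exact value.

quadratic (5/8)·v² + (77/50)·v + (-4797/1000) = 0
  disc = (77/50)² − 4·(5/8)·(-4797/1000) = 143641/10000 ; √disc = 379/100
  v_R = (−(77/50) + 379/100) / (2·(5/8)) = 9/5 m/s
check:
braking lasts T_s = (9/5)/(4/5) = 2.2500 s
robot in T_r: 1.8000·0.0400 = 0.0720 m
robot under decel: 1.8000²/(2·0.8000) = 2.0250 m
human closes 1.2000·2.2900 = 2.7480 m
margins: 0.2000+0.0600+0.0100 = 0.2700 m
sum ≈ 0.0720+2.0250+2.7480+0.2700 ≈ 5.1150 m = S ✓

v_R_max = 9/5 m/s = 1.8000 m/s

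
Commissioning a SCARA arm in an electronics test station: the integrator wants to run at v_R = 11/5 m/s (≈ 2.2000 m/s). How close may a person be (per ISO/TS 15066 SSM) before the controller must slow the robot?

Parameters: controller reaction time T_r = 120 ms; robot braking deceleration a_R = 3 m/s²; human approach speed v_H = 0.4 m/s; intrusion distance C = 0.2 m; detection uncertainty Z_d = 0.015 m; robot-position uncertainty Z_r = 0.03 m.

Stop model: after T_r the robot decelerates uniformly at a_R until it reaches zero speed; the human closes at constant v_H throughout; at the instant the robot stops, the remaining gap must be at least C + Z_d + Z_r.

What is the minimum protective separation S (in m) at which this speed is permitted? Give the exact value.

S_min = 1657/1000 m = 1.6570 m

stop time T_s = (11/5)/3 = 0.7333 s
robot covers v_R·T_r = 2.2000·0.1200 = 0.2640 m before braking
robot under decel: 2.2000²/(2·3.0000) = 0.8067 m
human over T_r+T_s: 0.4000·(0.1200+0.7333) = 0.3413 m
margins: 0.2000+0.0150+0.0300 = 0.2450 m
S_min ≈ 0.2640+0.8067+0.3413+0.2450  ⇒  S_min = 1657/1000 m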